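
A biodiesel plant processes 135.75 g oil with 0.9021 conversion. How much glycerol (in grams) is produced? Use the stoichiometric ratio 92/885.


glycerol = oil * conv * (92/885)
= 135.75 * 0.9021 * 92 / 885
= 12.7303 g

12.7303 g


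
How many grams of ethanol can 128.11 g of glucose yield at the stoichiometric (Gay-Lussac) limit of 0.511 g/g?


Theoretical ethanol yield: m_EtOH = 0.511 * m_glucose
m_EtOH = 0.511 * 128.11 = 65.4642 g

65.4642 g


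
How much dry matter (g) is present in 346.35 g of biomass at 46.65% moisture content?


Wd = Ww * (1 - MC/100)
= 346.35 * (1 - 46.65/100)
= 184.7777 g

184.7777 g


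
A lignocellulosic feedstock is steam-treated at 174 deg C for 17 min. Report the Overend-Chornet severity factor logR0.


logR0 = log10(t * exp((T - 100) / 14.75))
= log10(17 * exp((174 - 100) / 14.75))
= 3.4093

3.4093


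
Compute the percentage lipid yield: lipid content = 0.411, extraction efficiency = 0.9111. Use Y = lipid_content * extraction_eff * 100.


Y = lipid_content * extraction_eff * 100
= 0.411 * 0.9111 * 100
= 37.4462%

37.4462%


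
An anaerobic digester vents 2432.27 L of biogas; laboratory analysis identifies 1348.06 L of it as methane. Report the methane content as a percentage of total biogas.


CH4% = V_CH4 / V_total * 100
= 1348.06 / 2432.27 * 100
= 55.4239%

55.4239%


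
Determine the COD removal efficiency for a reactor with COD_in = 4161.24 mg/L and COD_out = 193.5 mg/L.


eta = (COD_in - COD_out) / COD_in * 100
= (4161.24 - 193.5) / 4161.24 * 100
= 95.3499%

95.3499%


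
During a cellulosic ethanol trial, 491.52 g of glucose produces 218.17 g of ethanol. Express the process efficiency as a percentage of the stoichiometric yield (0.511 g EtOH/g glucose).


Fermentation efficiency = (actual / (0.511 * glucose)) * 100
= (218.17 / (0.511 * 491.52)) * 100
= 86.8626%

86.8626%


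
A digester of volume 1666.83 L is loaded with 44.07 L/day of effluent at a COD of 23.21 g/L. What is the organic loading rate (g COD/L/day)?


OLR = Q * S / V
= 44.07 * 23.21 / 1666.83
= 0.6137 g/L/day

0.6137 g/L/day


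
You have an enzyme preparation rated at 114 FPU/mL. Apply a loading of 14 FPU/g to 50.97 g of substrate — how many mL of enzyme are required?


V = dosage * m_sub / activity
V = 14 * 50.97 / 114
V = 6.2595 mL

6.2595 mL


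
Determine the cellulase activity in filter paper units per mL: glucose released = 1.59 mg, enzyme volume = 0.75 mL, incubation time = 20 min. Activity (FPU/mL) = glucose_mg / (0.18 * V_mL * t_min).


Activity = glucose_mg / (0.18 mg/umol * V_mL * t_min)
= 1.59 / (0.18 * 0.75 * 20)
= 0.5889 FPU/mL

0.5889 FPU/mL


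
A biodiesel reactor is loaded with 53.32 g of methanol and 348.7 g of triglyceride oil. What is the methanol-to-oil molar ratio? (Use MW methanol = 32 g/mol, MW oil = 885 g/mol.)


Molar ratio = n_MeOH / n_oil = (MeOH/32) / (oil/885) = (MeOH * 885) / (32 * oil)
= (53.32 * 885) / (32 * 348.7)
= 4.2289

4.2289


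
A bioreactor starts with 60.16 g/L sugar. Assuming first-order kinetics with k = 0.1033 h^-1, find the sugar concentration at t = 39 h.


S = S0 * exp(-k * t)
S = 60.16 * exp(-0.1033 * 39)
S = 1.0707 g/L

1.0707 g/L


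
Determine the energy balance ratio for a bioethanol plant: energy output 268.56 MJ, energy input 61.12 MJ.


EROI = E_out / E_in
= 268.56 / 61.12
= 4.3940

4.3940


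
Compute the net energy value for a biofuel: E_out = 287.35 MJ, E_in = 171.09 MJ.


NEV = E_out - E_in
= 287.35 - 171.09
= 116.2600 MJ

116.2600 MJ


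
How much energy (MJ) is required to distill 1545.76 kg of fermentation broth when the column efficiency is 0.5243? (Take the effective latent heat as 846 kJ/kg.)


E = m * 846 / (eta * 1000)
= 1545.76 * 846 / (0.5243 * 1000)
= 2494.2074 MJ

2494.2074 MJ


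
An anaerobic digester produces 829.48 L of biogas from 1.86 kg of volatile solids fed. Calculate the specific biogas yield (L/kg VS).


Y = V / VS
= 829.48 / 1.86
= 445.9570 L/kg VS

445.9570 L/kg VS


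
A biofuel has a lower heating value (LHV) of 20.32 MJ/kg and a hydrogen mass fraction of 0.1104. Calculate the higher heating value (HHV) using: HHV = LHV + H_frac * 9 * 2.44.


HHV = LHV + H_frac * 9 * 2.44
= 20.32 + 0.1104 * 9 * 2.44
= 22.7444 MJ/kg

22.7444 MJ/kg


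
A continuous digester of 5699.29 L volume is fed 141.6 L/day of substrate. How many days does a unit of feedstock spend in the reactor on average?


HRT = V / Q
= 5699.29 / 141.6
= 40.2492 days

40.2492 days


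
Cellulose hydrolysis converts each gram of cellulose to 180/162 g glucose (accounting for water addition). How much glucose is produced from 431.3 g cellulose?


glucose = cellulose * 180/162
= 431.3 * 180/162
= 479.2222 g

479.2222 g


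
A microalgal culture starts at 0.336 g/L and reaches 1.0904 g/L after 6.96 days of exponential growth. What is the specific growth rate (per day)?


mu = ln(X2/X1) / dt
= ln(1.0904/0.336) / 6.96
= 0.1691 per day

0.1691 per day


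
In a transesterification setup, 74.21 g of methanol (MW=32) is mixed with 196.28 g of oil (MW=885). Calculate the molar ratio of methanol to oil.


Molar ratio = n_MeOH / n_oil = (MeOH/32) / (oil/885) = (MeOH * 885) / (32 * oil)
= (74.21 * 885) / (32 * 196.28)
= 10.4563

10.4563


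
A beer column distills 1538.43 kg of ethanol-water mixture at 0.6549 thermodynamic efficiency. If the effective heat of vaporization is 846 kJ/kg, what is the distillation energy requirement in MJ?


E = m * 846 / (eta * 1000)
= 1538.43 * 846 / (0.6549 * 1000)
= 1987.3443 MJ

1987.3443 MJ


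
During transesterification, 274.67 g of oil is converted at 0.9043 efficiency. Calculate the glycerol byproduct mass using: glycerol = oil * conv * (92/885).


glycerol = oil * conv * (92/885)
= 274.67 * 0.9043 * 92 / 885
= 25.8207 g

25.8207 g


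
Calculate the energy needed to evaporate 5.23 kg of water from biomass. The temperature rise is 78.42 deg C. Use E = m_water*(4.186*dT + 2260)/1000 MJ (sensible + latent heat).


E = m_water * (4.186 * dT + 2260) / 1000
= 5.23 * (4.186 * 78.42 + 2260) / 1000
= 13.5366 MJ

13.5366 MJ


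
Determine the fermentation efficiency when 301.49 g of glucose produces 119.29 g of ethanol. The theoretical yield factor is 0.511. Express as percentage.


Fermentation efficiency = (actual / (0.511 * glucose)) * 100
= (119.29 / (0.511 * 301.49)) * 100
= 77.4302%

77.4302%


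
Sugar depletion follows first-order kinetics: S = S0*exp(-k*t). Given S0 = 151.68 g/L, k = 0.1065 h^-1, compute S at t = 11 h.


S = S0 * exp(-k * t)
S = 151.68 * exp(-0.1065 * 11)
S = 47.0059 g/L

47.0059 g/L


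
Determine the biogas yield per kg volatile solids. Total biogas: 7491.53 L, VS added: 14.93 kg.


Y = V / VS
= 7491.53 / 14.93
= 501.7770 L/kg VS

501.7770 L/kg VS


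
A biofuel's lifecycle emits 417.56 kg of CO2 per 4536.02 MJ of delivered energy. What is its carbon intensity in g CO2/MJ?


CI = CO2 * 1000 / E
= 417.56 * 1000 / 4536.02
= 92.0543 g CO2/MJ

92.0543 g CO2/MJ


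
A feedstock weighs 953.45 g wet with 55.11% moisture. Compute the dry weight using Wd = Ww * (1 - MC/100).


Wd = Ww * (1 - MC/100)
= 953.45 * (1 - 55.11/100)
= 428.0037 g

428.0037 g


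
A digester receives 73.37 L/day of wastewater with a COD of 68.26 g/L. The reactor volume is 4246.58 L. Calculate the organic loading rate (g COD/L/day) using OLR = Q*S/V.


OLR = Q * S / V
= 73.37 * 68.26 / 4246.58
= 1.1794 g/L/day

1.1794 g/L/day


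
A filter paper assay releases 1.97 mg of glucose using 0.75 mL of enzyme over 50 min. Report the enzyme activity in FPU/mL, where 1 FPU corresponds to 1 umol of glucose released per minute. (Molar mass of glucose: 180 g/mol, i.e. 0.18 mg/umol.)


Activity = glucose_mg / (0.18 mg/umol * V_mL * t_min)
= 1.97 / (0.18 * 0.75 * 50)
= 0.2919 FPU/mL

0.2919 FPU/mL


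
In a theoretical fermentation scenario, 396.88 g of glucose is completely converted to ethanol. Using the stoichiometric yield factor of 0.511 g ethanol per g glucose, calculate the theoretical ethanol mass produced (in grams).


Theoretical ethanol yield: m_EtOH = 0.511 * m_glucose
m_EtOH = 0.511 * 396.88 = 202.8057 g

202.8057 g


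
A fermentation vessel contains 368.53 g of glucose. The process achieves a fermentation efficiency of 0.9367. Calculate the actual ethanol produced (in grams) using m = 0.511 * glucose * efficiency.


Actual ethanol: m = 0.511 * 368.53 * 0.9367
m = 176.3982 g

176.3982 g


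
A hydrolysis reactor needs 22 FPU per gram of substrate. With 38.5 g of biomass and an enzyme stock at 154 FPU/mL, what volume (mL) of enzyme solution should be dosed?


V = dosage * m_sub / activity
V = 22 * 38.5 / 154
V = 5.5000 mL

5.5000 mL


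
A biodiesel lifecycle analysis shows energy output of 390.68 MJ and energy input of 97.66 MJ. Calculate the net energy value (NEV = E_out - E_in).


NEV = E_out - E_in
= 390.68 - 97.66
= 293.0200 MJ

293.0200 MJ


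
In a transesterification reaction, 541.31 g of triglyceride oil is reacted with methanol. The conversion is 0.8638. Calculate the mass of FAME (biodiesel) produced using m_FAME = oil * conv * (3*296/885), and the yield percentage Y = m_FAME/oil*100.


m_FAME = oil * conv * (3 * 296 / 885) = oil * conv * (888/885)
= 541.31 * 0.8638 * 888 / 885
= 469.1686 g
Y = m_FAME / oil * 100 = conv * (888/885) * 100
= 0.8638 * 888 / 885 * 100
= 86.67%

469.1686 g FAME; Y = 86.67%


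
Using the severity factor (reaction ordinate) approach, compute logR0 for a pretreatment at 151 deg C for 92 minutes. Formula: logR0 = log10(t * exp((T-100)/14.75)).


logR0 = log10(t * exp((T - 100) / 14.75))
= log10(92 * exp((151 - 100) / 14.75))
= 3.4654

3.4654


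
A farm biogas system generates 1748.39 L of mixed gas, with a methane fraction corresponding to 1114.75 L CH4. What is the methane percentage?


CH4% = V_CH4 / V_total * 100
= 1114.75 / 1748.39 * 100
= 63.7587%

63.7587%


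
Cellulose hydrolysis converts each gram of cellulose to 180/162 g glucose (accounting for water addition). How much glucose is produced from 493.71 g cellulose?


glucose = cellulose * 180/162
= 493.71 * 180/162
= 548.5667 g

548.5667 g


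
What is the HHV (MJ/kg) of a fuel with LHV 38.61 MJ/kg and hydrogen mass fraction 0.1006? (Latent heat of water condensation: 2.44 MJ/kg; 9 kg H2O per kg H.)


HHV = LHV + H_frac * 9 * 2.44
= 38.61 + 0.1006 * 9 * 2.44
= 40.8192 MJ/kg

40.8192 MJ/kg


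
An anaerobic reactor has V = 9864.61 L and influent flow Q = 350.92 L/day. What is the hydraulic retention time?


HRT = V / Q
= 9864.61 / 350.92
= 28.1107 days

28.1107 days


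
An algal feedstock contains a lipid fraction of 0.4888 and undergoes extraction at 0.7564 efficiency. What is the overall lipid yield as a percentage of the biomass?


Y = lipid_content * extraction_eff * 100
= 0.4888 * 0.7564 * 100
= 36.9728%

36.9728%


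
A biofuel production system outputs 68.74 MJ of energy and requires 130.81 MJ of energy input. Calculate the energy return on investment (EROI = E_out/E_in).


EROI = E_out / E_in
= 68.74 / 130.81
= 0.5255

0.5255


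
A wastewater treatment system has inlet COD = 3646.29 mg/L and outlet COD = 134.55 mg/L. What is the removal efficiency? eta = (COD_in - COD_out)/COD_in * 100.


eta = (COD_in - COD_out) / COD_in * 100
= (3646.29 - 134.55) / 3646.29 * 100
= 96.3099%

96.3099%


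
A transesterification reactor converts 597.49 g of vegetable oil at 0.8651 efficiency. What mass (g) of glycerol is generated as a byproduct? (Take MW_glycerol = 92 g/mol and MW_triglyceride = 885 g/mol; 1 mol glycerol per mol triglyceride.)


glycerol = oil * conv * (92/885)
= 597.49 * 0.8651 * 92 / 885
= 53.7331 g

53.7331 g


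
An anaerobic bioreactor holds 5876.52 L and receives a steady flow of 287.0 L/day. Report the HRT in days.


HRT = V / Q
= 5876.52 / 287.0
= 20.4757 days

20.4757 days


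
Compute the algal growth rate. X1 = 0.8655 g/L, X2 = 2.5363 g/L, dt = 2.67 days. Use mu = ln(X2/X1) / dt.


mu = ln(X2/X1) / dt
= ln(2.5363/0.8655) / 2.67
= 0.4027 per day

0.4027 per day


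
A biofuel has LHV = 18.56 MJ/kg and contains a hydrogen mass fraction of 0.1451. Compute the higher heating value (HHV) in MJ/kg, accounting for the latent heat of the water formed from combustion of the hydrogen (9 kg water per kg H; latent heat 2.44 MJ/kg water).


HHV = LHV + H_frac * 9 * 2.44
= 18.56 + 0.1451 * 9 * 2.44
= 21.7464 MJ/kg

21.7464 MJ/kg


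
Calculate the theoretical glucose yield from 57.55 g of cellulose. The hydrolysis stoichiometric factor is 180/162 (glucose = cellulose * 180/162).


glucose = cellulose * 180/162
= 57.55 * 180/162
= 63.9444 g

63.9444 g


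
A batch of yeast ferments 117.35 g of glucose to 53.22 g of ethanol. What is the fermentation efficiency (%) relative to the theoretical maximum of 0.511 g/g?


Fermentation efficiency = (actual / (0.511 * glucose)) * 100
= (53.22 / (0.511 * 117.35)) * 100
= 88.7505%

88.7505%


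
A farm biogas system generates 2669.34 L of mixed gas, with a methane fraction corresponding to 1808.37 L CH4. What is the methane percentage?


CH4% = V_CH4 / V_total * 100
= 1808.37 / 2669.34 * 100
= 67.7460%

67.7460%


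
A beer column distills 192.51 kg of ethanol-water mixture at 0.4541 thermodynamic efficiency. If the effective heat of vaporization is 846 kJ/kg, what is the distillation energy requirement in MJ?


E = m * 846 / (eta * 1000)
= 192.51 * 846 / (0.4541 * 1000)
= 358.6511 MJ

358.6511 MJ


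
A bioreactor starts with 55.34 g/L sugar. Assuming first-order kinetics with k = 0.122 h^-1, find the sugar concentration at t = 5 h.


S = S0 * exp(-k * t)
S = 55.34 * exp(-0.122 * 5)
S = 30.0690 g/L

30.0690 g/L


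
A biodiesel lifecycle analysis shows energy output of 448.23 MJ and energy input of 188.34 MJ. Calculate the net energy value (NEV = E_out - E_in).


NEV = E_out - E_in
= 448.23 - 188.34
= 259.8900 MJ

259.8900 MJ


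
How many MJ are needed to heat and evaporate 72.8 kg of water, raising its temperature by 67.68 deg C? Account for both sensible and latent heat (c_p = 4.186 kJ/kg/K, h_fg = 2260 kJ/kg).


E = m_water * (4.186 * dT + 2260) / 1000
= 72.8 * (4.186 * 67.68 + 2260) / 1000
= 185.1529 MJ

185.1529 MJ


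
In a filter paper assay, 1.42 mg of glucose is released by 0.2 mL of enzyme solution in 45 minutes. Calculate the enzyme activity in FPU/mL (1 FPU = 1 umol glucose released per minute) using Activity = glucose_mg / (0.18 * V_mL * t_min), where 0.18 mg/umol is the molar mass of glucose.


Activity = glucose_mg / (0.18 mg/umol * V_mL * t_min)
= 1.42 / (0.18 * 0.2 * 45)
= 0.8765 FPU/mL

0.8765 FPU/mL


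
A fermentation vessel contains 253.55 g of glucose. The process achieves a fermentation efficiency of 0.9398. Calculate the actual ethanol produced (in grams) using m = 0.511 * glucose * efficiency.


Actual ethanol: m = 0.511 * 253.55 * 0.9398
m = 121.7643 g

121.7643 g


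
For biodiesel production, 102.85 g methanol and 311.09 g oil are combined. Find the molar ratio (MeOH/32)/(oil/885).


Molar ratio = n_MeOH / n_oil = (MeOH/32) / (oil/885) = (MeOH * 885) / (32 * oil)
= (102.85 * 885) / (32 * 311.09)
= 9.1435

9.1435


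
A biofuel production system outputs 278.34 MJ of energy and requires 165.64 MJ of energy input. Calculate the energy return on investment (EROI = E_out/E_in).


EROI = E_out / E_in
= 278.34 / 165.64
= 1.6804

1.6804


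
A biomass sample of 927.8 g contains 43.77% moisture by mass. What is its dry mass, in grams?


Wd = Ww * (1 - MC/100)
= 927.8 * (1 - 43.77/100)
= 521.7019 g

521.7019 g


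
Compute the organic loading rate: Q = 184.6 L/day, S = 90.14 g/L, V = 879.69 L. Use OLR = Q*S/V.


OLR = Q * S / V
= 184.6 * 90.14 / 879.69
= 18.9156 g/L/day

18.9156 g/L/day


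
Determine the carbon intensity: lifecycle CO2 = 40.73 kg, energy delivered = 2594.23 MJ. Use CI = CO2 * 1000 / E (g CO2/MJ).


CI = CO2 * 1000 / E
= 40.73 * 1000 / 2594.23
= 15.7002 g CO2/MJ

15.7002 g CO2/MJ


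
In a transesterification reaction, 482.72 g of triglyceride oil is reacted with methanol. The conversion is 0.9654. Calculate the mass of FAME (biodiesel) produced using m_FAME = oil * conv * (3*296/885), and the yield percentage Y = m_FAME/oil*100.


m_FAME = oil * conv * (3 * 296 / 885) = oil * conv * (888/885)
= 482.72 * 0.9654 * 888 / 885
= 467.5976 g
Y = m_FAME / oil * 100 = conv * (888/885) * 100
= 0.9654 * 888 / 885 * 100
= 96.87%

467.5976 g FAME; Y = 96.87%


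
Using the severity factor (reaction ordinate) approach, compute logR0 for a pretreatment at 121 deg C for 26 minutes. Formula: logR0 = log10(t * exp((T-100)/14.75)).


logR0 = log10(t * exp((T - 100) / 14.75))
= log10(26 * exp((121 - 100) / 14.75))
= 2.0333

2.0333


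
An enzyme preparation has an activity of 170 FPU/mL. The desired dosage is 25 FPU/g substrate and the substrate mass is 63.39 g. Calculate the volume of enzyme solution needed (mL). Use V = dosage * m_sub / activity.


V = dosage * m_sub / activity
V = 25 * 63.39 / 170
V = 9.3221 mL

9.3221 mL


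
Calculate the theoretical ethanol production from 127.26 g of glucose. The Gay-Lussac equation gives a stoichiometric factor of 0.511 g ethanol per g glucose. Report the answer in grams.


Theoretical ethanol yield: m_EtOH = 0.511 * m_glucose
m_EtOH = 0.511 * 127.26 = 65.0299 g

65.0299 g


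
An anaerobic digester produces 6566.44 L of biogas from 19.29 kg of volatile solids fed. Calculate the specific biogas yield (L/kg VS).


Y = V / VS
= 6566.44 / 19.29
= 340.4064 L/kg VS

340.4064 L/kg VS


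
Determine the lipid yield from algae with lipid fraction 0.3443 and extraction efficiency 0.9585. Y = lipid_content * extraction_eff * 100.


Y = lipid_content * extraction_eff * 100
= 0.3443 * 0.9585 * 100
= 33.0012%

33.0012%


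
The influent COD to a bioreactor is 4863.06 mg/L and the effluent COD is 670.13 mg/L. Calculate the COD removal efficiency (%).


eta = (COD_in - COD_out) / COD_in * 100
= (4863.06 - 670.13) / 4863.06 * 100
= 86.2200%

86.2200%


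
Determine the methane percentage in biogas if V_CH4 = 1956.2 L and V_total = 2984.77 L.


CH4% = V_CH4 / V_total * 100
= 1956.2 / 2984.77 * 100
= 65.5394%

65.5394%


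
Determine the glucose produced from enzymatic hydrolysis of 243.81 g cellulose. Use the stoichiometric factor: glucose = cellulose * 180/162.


glucose = cellulose * 180/162
= 243.81 * 180/162
= 270.9000 g

270.9000 g


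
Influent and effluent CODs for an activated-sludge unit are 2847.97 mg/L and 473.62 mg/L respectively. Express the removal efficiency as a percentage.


eta = (COD_in - COD_out) / COD_in * 100
= (2847.97 - 473.62) / 2847.97 * 100
= 83.3699%

83.3699%


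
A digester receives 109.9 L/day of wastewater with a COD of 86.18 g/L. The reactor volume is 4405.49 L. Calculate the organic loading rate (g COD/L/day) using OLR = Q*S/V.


OLR = Q * S / V
= 109.9 * 86.18 / 4405.49
= 2.1499 g/L/day

2.1499 g/L/day


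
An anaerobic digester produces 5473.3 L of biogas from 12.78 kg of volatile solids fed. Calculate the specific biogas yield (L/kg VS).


Y = V / VS
= 5473.3 / 12.78
= 428.2707 L/kg VS

428.2707 L/kg VS


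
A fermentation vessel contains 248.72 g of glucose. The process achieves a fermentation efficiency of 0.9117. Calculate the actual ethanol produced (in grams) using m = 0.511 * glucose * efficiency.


Actual ethanol: m = 0.511 * 248.72 * 0.9117
m = 115.8734 g

115.8734 g


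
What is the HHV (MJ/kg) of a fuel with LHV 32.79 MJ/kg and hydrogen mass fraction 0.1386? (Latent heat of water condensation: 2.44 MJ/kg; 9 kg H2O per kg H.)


HHV = LHV + H_frac * 9 * 2.44
= 32.79 + 0.1386 * 9 * 2.44
= 35.8337 MJ/kg

35.8337 MJ/kg


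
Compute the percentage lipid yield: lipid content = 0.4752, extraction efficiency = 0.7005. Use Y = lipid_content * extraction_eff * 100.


Y = lipid_content * extraction_eff * 100
= 0.4752 * 0.7005 * 100
= 33.2878%

33.2878%


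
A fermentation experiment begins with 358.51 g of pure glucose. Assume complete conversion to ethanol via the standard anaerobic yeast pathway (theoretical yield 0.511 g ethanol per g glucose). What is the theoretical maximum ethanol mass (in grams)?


Theoretical ethanol yield: m_EtOH = 0.511 * m_glucose
m_EtOH = 0.511 * 358.51 = 183.1986 g

183.1986 g


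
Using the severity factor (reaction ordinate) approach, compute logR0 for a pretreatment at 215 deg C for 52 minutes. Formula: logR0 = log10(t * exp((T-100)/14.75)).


logR0 = log10(t * exp((T - 100) / 14.75))
= log10(52 * exp((215 - 100) / 14.75))
= 5.1020

5.1020


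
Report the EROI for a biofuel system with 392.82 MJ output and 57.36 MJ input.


EROI = E_out / E_in
= 392.82 / 57.36
= 6.8483

6.8483


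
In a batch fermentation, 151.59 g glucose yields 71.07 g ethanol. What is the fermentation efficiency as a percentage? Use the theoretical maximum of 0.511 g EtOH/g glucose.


Fermentation efficiency = (actual / (0.511 * glucose)) * 100
= (71.07 / (0.511 * 151.59)) * 100
= 91.7476%

91.7476%


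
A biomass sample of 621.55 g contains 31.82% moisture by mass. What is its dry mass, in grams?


Wd = Ww * (1 - MC/100)
= 621.55 * (1 - 31.82/100)
= 423.7728 g

423.7728 g


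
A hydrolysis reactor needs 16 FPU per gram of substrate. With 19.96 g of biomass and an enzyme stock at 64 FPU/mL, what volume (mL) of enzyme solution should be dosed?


V = dosage * m_sub / activity
V = 16 * 19.96 / 64
V = 4.9900 mL

4.9900 mL


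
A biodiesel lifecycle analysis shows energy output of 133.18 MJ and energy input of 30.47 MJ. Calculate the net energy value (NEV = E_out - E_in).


NEV = E_out - E_in
= 133.18 - 30.47
= 102.7100 MJ

102.7100 MJ


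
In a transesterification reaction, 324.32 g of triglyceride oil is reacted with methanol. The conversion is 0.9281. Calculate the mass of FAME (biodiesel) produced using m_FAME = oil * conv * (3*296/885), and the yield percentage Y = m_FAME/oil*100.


m_FAME = oil * conv * (3 * 296 / 885) = oil * conv * (888/885)
= 324.32 * 0.9281 * 888 / 885
= 302.0217 g
Y = m_FAME / oil * 100 = conv * (888/885) * 100
= 0.9281 * 888 / 885 * 100
= 93.12%

302.0217 g FAME; Y = 93.12%


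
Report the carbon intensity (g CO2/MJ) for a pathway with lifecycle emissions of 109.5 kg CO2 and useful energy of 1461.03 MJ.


CI = CO2 * 1000 / E
= 109.5 * 1000 / 1461.03
= 74.9471 g CO2/MJ

74.9471 g CO2/MJ


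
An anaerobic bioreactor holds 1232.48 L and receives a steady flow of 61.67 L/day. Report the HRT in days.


HRT = V / Q
= 1232.48 / 61.67
= 19.9851 days

19.9851 days


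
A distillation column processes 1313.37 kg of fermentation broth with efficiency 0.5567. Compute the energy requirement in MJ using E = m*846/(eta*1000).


E = m * 846 / (eta * 1000)
= 1313.37 * 846 / (0.5567 * 1000)
= 1995.8883 MJ

1995.8883 MJ


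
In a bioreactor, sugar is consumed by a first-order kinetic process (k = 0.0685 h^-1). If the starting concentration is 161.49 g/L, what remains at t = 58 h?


S = S0 * exp(-k * t)
S = 161.49 * exp(-0.0685 * 58)
S = 3.0387 g/L

3.0387 g/L


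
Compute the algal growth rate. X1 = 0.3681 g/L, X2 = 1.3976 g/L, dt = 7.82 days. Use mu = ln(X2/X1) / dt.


mu = ln(X2/X1) / dt
= ln(1.3976/0.3681) / 7.82
= 0.1706 per day

0.1706 per day


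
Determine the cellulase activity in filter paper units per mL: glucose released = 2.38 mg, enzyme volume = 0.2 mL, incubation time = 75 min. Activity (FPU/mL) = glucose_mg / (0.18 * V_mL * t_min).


Activity = glucose_mg / (0.18 mg/umol * V_mL * t_min)
= 2.38 / (0.18 * 0.2 * 75)
= 0.8815 FPU/mL

0.8815 FPU/mL


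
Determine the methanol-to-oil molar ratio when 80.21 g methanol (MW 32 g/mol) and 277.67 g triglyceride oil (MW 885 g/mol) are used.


Molar ratio = n_MeOH / n_oil = (MeOH/32) / (oil/885) = (MeOH * 885) / (32 * oil)
= (80.21 * 885) / (32 * 277.67)
= 7.9890

7.9890


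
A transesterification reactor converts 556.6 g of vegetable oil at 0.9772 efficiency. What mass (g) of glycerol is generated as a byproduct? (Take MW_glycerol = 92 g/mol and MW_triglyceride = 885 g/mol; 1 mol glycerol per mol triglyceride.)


glycerol = oil * conv * (92/885)
= 556.6 * 0.9772 * 92 / 885
= 56.5420 g

56.5420 g


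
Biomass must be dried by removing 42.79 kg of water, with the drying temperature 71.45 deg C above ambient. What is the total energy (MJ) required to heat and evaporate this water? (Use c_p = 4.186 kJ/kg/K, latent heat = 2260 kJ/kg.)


E = m_water * (4.186 * dT + 2260) / 1000
= 42.79 * (4.186 * 71.45 + 2260) / 1000
= 109.5034 MJ

109.5034 MJ


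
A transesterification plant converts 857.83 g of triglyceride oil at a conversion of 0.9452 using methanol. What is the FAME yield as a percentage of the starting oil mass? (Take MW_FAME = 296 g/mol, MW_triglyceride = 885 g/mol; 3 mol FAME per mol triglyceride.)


m_FAME = oil * conv * (3 * 296 / 885) = oil * conv * (888/885)
= 857.83 * 0.9452 * 888 / 885
= 813.5695 g
Y = m_FAME / oil * 100 = conv * (888/885) * 100
= 0.9452 * 888 / 885 * 100
= 94.84%

94.84%


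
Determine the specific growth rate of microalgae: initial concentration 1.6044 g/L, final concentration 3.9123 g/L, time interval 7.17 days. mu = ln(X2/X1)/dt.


mu = ln(X2/X1) / dt
= ln(3.9123/1.6044) / 7.17
= 0.1243 per day

0.1243 per day


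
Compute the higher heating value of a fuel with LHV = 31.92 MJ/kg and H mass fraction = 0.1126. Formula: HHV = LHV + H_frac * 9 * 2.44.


HHV = LHV + H_frac * 9 * 2.44
= 31.92 + 0.1126 * 9 * 2.44
= 34.3927 MJ/kg

34.3927 MJ/kg


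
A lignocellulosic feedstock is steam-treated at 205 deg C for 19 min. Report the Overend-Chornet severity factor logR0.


logR0 = log10(t * exp((T - 100) / 14.75))
= log10(19 * exp((205 - 100) / 14.75))
= 4.3703

4.3703


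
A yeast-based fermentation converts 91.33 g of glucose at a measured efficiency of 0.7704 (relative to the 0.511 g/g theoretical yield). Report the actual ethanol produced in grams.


Actual ethanol: m = 0.511 * 91.33 * 0.7704
m = 35.9543 g

35.9543 g


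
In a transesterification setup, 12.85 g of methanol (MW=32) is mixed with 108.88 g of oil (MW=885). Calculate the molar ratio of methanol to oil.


Molar ratio = n_MeOH / n_oil = (MeOH/32) / (oil/885) = (MeOH * 885) / (32 * oil)
= (12.85 * 885) / (32 * 108.88)
= 3.2640

3.2640


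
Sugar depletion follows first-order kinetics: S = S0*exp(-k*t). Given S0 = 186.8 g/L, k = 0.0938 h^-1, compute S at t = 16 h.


S = S0 * exp(-k * t)
S = 186.8 * exp(-0.0938 * 16)
S = 41.6474 g/L

41.6474 g/L


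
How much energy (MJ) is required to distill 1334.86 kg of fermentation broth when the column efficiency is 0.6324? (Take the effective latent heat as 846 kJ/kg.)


E = m * 846 / (eta * 1000)
= 1334.86 * 846 / (0.6324 * 1000)
= 1785.7235 MJ

1785.7235 MJ


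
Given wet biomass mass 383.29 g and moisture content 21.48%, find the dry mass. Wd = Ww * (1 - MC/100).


Wd = Ww * (1 - MC/100)
= 383.29 * (1 - 21.48/100)
= 300.9593 g

300.9593 g


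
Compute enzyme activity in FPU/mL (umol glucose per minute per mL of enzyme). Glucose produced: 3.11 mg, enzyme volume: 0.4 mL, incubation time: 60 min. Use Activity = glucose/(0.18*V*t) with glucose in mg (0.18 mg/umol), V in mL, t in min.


Activity = glucose_mg / (0.18 mg/umol * V_mL * t_min)
= 3.11 / (0.18 * 0.4 * 60)
= 0.7199 FPU/mL

0.7199 FPU/mL


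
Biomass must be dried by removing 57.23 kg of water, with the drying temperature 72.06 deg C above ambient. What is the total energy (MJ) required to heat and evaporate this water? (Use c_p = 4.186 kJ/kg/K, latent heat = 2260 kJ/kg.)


E = m_water * (4.186 * dT + 2260) / 1000
= 57.23 * (4.186 * 72.06 + 2260) / 1000
= 146.6028 MJ

146.6028 MJ


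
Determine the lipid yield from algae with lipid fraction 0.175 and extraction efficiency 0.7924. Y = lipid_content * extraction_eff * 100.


Y = lipid_content * extraction_eff * 100
= 0.175 * 0.7924 * 100
= 13.8670%

13.8670%


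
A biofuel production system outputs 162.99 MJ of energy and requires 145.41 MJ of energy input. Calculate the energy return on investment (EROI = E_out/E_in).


EROI = E_out / E_in
= 162.99 / 145.41
= 1.1209

1.1209


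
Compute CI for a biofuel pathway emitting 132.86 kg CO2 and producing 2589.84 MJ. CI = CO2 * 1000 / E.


CI = CO2 * 1000 / E
= 132.86 * 1000 / 2589.84
= 51.3005 g CO2/MJ

51.3005 g CO2/MJ


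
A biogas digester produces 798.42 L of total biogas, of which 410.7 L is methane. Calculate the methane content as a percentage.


CH4% = V_CH4 / V_total * 100
= 410.7 / 798.42 * 100
= 51.4391%

51.4391%


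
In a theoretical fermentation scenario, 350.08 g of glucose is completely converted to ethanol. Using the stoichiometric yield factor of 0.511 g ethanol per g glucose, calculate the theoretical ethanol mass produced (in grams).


Theoretical ethanol yield: m_EtOH = 0.511 * m_glucose
m_EtOH = 0.511 * 350.08 = 178.8909 g

178.8909 g


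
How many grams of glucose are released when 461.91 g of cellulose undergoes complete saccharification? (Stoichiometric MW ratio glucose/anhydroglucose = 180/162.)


glucose = cellulose * 180/162
= 461.91 * 180/162
= 513.2333 g

513.2333 g


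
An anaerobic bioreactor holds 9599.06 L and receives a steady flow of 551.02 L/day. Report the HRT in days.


HRT = V / Q
= 9599.06 / 551.02
= 17.4205 days

17.4205 days


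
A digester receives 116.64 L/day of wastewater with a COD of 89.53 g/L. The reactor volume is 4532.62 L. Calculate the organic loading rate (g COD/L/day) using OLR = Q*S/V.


OLR = Q * S / V
= 116.64 * 89.53 / 4532.62
= 2.3039 g/L/day

2.3039 g/L/day


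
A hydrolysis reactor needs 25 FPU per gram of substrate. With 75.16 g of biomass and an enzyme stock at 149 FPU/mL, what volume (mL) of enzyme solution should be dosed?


V = dosage * m_sub / activity
V = 25 * 75.16 / 149
V = 12.6107 mL

12.6107 mL


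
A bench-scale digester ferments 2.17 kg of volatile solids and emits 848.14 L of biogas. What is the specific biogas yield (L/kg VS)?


Y = V / VS
= 848.14 / 2.17
= 390.8479 L/kg VS

390.8479 L/kg VS


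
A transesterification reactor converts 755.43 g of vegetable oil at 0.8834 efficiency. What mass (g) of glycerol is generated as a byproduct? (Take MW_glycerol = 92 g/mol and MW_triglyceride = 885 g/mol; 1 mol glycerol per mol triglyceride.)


glycerol = oil * conv * (92/885)
= 755.43 * 0.8834 * 92 / 885
= 69.3739 g

69.3739 g


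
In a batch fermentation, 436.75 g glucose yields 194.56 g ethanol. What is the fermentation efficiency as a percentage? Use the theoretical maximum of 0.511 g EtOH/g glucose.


Fermentation efficiency = (actual / (0.511 * glucose)) * 100
= (194.56 / (0.511 * 436.75)) * 100
= 87.1766%

87.1766%


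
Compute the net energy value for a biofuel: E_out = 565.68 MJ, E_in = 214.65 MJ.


NEV = E_out - E_in
= 565.68 - 214.65
= 351.0300 MJ

351.0300 MJ


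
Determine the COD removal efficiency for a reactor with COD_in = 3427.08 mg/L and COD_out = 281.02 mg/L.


eta = (COD_in - COD_out) / COD_in * 100
= (3427.08 - 281.02) / 3427.08 * 100
= 91.8000%

91.8000%


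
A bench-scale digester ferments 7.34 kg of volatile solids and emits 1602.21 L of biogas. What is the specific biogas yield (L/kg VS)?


Y = V / VS
= 1602.21 / 7.34
= 218.2847 L/kg VS

218.2847 L/kg VS


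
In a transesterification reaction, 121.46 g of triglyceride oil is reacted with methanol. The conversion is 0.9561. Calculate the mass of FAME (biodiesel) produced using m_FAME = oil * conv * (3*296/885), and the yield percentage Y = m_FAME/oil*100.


m_FAME = oil * conv * (3 * 296 / 885) = oil * conv * (888/885)
= 121.46 * 0.9561 * 888 / 885
= 116.5216 g
Y = m_FAME / oil * 100 = conv * (888/885) * 100
= 0.9561 * 888 / 885 * 100
= 95.93%

116.5216 g FAME; Y = 95.93%


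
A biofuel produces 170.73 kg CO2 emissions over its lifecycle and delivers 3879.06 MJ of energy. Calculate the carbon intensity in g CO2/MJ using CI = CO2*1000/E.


CI = CO2 * 1000 / E
= 170.73 * 1000 / 3879.06
= 44.0132 g CO2/MJ

44.0132 g CO2/MJ


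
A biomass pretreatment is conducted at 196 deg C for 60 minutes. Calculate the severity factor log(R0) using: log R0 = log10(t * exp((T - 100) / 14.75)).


logR0 = log10(t * exp((T - 100) / 14.75))
= log10(60 * exp((196 - 100) / 14.75))
= 4.6047

4.6047


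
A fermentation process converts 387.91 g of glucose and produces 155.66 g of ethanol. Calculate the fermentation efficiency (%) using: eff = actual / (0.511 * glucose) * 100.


Fermentation efficiency = (actual / (0.511 * glucose)) * 100
= (155.66 / (0.511 * 387.91)) * 100
= 78.5281%

78.5281%


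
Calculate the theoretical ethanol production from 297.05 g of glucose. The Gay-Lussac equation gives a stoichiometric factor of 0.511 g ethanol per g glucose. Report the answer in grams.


Theoretical ethanol yield: m_EtOH = 0.511 * m_glucose
m_EtOH = 0.511 * 297.05 = 151.7926 g

151.7926 g


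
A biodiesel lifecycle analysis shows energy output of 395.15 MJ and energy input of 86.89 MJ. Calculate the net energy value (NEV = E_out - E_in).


NEV = E_out - E_in
= 395.15 - 86.89
= 308.2600 MJ

308.2600 MJ


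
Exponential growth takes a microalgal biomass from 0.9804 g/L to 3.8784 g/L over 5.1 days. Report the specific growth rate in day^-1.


mu = ln(X2/X1) / dt
= ln(3.8784/0.9804) / 5.1
= 0.2697 per day

0.2697 per day


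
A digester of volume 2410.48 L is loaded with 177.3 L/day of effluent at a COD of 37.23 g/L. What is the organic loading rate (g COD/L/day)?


OLR = Q * S / V
= 177.3 * 37.23 / 2410.48
= 2.7384 g/L/day

2.7384 g/L/day


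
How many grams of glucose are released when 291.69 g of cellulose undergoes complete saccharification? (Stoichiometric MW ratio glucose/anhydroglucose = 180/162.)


glucose = cellulose * 180/162
= 291.69 * 180/162
= 324.1000 g

324.1000 g


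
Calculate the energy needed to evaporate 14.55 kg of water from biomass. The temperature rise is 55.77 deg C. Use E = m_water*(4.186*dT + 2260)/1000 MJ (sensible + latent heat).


E = m_water * (4.186 * dT + 2260) / 1000
= 14.55 * (4.186 * 55.77 + 2260) / 1000
= 36.2797 MJ

36.2797 MJ


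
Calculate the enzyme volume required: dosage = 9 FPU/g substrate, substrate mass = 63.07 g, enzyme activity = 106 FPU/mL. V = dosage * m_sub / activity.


V = dosage * m_sub / activity
V = 9 * 63.07 / 106
V = 5.3550 mL

5.3550 mL


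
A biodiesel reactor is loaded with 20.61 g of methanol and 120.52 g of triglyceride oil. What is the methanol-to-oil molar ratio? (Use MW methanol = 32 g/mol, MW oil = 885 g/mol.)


Molar ratio = n_MeOH / n_oil = (MeOH/32) / (oil/885) = (MeOH * 885) / (32 * oil)
= (20.61 * 885) / (32 * 120.52)
= 4.7295

4.7295


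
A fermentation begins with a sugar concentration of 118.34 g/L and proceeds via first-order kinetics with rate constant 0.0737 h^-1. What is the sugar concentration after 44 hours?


S = S0 * exp(-k * t)
S = 118.34 * exp(-0.0737 * 44)
S = 4.6217 g/L

4.6217 g/L


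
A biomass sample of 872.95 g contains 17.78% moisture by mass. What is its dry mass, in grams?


Wd = Ww * (1 - MC/100)
= 872.95 * (1 - 17.78/100)
= 717.7395 g

717.7395 g


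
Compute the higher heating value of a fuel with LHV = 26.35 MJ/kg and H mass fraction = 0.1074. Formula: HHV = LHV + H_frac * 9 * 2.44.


HHV = LHV + H_frac * 9 * 2.44
= 26.35 + 0.1074 * 9 * 2.44
= 28.7085 MJ/kg

28.7085 MJ/kg


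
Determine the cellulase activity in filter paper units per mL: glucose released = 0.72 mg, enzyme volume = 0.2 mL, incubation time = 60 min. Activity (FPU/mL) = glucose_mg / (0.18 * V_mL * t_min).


Activity = glucose_mg / (0.18 mg/umol * V_mL * t_min)
= 0.72 / (0.18 * 0.2 * 60)
= 0.3333 FPU/mL

0.3333 FPU/mL


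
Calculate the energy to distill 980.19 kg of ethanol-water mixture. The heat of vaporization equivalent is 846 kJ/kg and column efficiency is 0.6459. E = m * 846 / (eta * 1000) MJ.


E = m * 846 / (eta * 1000)
= 980.19 * 846 / (0.6459 * 1000)
= 1283.8531 MJ

1283.8531 MJ


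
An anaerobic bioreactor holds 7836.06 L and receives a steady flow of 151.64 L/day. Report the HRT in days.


HRT = V / Q
= 7836.06 / 151.64
= 51.6754 days

51.6754 days


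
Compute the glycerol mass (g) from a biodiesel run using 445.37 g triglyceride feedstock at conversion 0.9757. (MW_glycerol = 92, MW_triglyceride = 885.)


glycerol = oil * conv * (92/885)
= 445.37 * 0.9757 * 92 / 885
= 45.1733 g

45.1733 g


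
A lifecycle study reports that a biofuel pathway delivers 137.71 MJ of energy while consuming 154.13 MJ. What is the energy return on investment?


EROI = E_out / E_in
= 137.71 / 154.13
= 0.8935

0.8935


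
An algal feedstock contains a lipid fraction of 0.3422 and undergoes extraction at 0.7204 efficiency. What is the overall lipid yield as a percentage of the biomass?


Y = lipid_content * extraction_eff * 100
= 0.3422 * 0.7204 * 100
= 24.6521%

24.6521%


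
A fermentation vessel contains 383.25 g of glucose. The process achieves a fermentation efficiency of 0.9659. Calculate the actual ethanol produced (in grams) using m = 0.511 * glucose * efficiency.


Actual ethanol: m = 0.511 * 383.25 * 0.9659
m = 189.1626 g

189.1626 g


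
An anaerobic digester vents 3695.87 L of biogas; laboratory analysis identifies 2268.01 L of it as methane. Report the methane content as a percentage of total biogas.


CH4% = V_CH4 / V_total * 100
= 2268.01 / 3695.87 * 100
= 61.3661%

61.3661%


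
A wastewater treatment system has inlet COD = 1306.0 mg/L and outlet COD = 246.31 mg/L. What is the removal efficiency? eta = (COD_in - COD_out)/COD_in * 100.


eta = (COD_in - COD_out) / COD_in * 100
= (1306.0 - 246.31) / 1306.0 * 100
= 81.1401%

81.1401%


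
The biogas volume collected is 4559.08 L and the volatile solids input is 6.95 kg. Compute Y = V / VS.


Y = V / VS
= 4559.08 / 6.95
= 655.9827 L/kg VS

655.9827 L/kg VS


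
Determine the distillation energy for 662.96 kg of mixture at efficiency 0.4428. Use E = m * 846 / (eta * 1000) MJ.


E = m * 846 / (eta * 1000)
= 662.96 * 846 / (0.4428 * 1000)
= 1266.6309 MJ

1266.6309 MJ


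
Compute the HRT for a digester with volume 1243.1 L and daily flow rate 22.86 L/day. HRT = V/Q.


HRT = V / Q
= 1243.1 / 22.86
= 54.3788 days

54.3788 days


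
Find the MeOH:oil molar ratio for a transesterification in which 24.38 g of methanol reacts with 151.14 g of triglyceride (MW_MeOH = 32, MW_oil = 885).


Molar ratio = n_MeOH / n_oil = (MeOH/32) / (oil/885) = (MeOH * 885) / (32 * oil)
= (24.38 * 885) / (32 * 151.14)
= 4.4612

4.4612


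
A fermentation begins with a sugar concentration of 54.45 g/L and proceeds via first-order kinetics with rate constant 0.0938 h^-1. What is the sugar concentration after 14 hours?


S = S0 * exp(-k * t)
S = 54.45 * exp(-0.0938 * 14)
S = 14.6448 g/L

14.6448 g/L


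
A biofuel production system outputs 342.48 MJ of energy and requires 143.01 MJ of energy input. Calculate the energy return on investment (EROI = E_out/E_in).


EROI = E_out / E_in
= 342.48 / 143.01
= 2.3948

2.3948


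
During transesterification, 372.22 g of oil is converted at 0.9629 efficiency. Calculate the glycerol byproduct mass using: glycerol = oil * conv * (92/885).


glycerol = oil * conv * (92/885)
= 372.22 * 0.9629 * 92 / 885
= 37.2585 g

37.2585 g


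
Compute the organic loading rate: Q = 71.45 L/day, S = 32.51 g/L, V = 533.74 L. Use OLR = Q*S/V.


OLR = Q * S / V
= 71.45 * 32.51 / 533.74
= 4.3520 g/L/day

4.3520 g/L/day


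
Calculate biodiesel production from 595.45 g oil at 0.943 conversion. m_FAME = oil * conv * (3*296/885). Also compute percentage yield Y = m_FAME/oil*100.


m_FAME = oil * conv * (3 * 296 / 885) = oil * conv * (888/885)
= 595.45 * 0.943 * 888 / 885
= 563.4128 g
Y = m_FAME / oil * 100 = conv * (888/885) * 100
= 0.943 * 888 / 885 * 100
= 94.62%

563.4128 g FAME; Y = 94.62%
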